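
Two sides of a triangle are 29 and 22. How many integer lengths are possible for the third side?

The third side lies in the open interval (7, 51).
Integers from 8 to 50 inclusive: 50 − 8 + 1 = 43.

43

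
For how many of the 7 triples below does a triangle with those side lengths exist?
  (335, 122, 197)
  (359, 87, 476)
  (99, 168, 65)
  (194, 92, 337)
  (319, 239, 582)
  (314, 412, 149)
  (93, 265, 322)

2

(122,197,335): 122+197 ≤ 335 → not valid
(87,359,476): 87+359 ≤ 476 → not valid
(65,99,168): 65+99 ≤ 168 → not valid
(92,194,337): 92+194 ≤ 337 → not valid
(239,319,582): 239+319 ≤ 582 → not valid
(149,314,412): 149+314 > 412 → valid
(93,265,322): 93+265 > 322 → valid
2 of the 7 triples form a triangle.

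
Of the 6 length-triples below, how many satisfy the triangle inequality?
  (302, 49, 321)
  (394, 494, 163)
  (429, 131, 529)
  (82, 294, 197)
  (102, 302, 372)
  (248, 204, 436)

5

(49,302,321): 49+302 > 321 → valid
(163,394,494): 163+394 > 494 → valid
(131,429,529): 131+429 > 529 → valid
(82,197,294): 82+197 ≤ 294 → not valid
(102,302,372): 102+302 > 372 → valid
(204,248,436): 204+248 > 436 → valid
5 of the 6 triples form a triangle.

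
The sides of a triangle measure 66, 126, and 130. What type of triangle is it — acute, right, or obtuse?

Compare the square of the longest side to the sum of squares of the other two: 66² + 126² = 20232 > 16900 = 130².

acute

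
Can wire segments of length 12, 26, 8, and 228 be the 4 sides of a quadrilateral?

For a quadrilateral, each side must be shorter than the sum of the others.
Here the longest side is 228, but the remaining 3 sides sum to only 46.

No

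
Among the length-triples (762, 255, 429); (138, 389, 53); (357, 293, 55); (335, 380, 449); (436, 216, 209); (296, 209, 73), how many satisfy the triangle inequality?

1

(255,429,762): 255+429 ≤ 762 → not valid
(53,138,389): 53+138 ≤ 389 → not valid
(55,293,357): 55+293 ≤ 357 → not valid
(335,380,449): 335+380 > 449 → valid
(209,216,436): 209+216 ≤ 436 → not valid
(73,209,296): 73+209 ≤ 296 → not valid
1 of the 6 triples forms a triangle.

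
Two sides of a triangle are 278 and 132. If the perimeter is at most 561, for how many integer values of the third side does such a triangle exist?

5

Triangle inequality: 146 < x < 410. Perimeter ≤ 561 gives x ≤ 561 − 278 − 132 = 151.
So 146 < x ≤ 151; integers 147 through 151: 5 values.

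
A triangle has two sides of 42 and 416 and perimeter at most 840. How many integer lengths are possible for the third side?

8

Triangle inequality: 374 < x < 458. Perimeter ≤ 840 gives x ≤ 840 − 42 − 416 = 382.
So 374 < x ≤ 382; integers 375 through 382: 8 values.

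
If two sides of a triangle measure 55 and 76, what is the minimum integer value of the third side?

22

The third side must be strictly greater than |55 − 76| = 21.
The smallest integer above 21 is 22.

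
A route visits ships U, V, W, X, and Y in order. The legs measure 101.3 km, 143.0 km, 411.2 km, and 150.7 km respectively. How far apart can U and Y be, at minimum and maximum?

16.2 ≤ UY ≤ 806.2 km

The maximum is all hops collinear in one direction: 101.3 + 143.0 + 411.2 + 150.7 = 806.2.
The longest hop is 411.2; the others sum to 395.0. Folding the others back against it leaves at least 411.2 − 395.0 = 16.2.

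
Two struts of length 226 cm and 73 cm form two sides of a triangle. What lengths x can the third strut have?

153 < x < 299 (cm)

By the triangle inequality, x must be less than 226 + 73 = 299 and greater than |226 − 73| = 153.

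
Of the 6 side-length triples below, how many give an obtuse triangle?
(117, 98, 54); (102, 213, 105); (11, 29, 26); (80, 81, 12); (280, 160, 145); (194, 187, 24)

5

(117,98,54): 54²+98² = 12520 < 13689 = 117² → obtuse
(102,213,105): 102+105 ≤ 213, not a triangle
(11,29,26): 11²+26² = 797 < 841 = 29² → obtuse
(80,81,12): 12²+80² = 6544 < 6561 = 81² → obtuse
(280,160,145): 145²+160² = 46625 < 78400 = 280² → obtuse
(194,187,24): 24²+187² = 35545 < 37636 = 194² → obtuse
5 of the 6 are obtuse.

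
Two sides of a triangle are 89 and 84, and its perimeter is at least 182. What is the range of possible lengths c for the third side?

Triangle inequality alone gives 5 < c < 173.
The perimeter condition gives c ≥ 182 − 89 − 84 = 9.
Intersecting the two: 9 ≤ c < 173.

9 ≤ c < 173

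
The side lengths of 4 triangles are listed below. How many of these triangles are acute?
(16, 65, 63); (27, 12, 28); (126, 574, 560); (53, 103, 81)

1

(16,65,63): 16²+63² = 4225 = 65² → right
(27,12,28): 12²+27² = 873 > 784 = 28² → acute
(126,574,560): 126²+560² = 329476 = 574² → right
(53,103,81): 53²+81² = 9370 < 10609 = 103² → obtuse
1 of the 4 is acute.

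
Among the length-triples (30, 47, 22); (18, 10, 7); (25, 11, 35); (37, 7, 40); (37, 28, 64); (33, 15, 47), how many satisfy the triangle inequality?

5

(22,30,47): 22+30 > 47 → valid
(7,10,18): 7+10 ≤ 18 → not valid
(11,25,35): 11+25 > 35 → valid
(7,37,40): 7+37 > 40 → valid
(28,37,64): 28+37 > 64 → valid
(15,33,47): 15+33 > 47 → valid
5 of the 6 triples form a triangle.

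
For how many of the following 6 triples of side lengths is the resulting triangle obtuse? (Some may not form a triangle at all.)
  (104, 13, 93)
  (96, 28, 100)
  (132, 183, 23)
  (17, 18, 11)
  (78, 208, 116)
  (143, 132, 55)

1

(104,13,93): 13²+93² = 8818 < 10816 = 104² → obtuse
(96,28,100): 28²+96² = 10000 = 100² → right
(132,183,23): 23+132 ≤ 183, not a triangle
(17,18,11): 11²+17² = 410 > 324 = 18² → acute
(78,208,116): 78+116 ≤ 208, not a triangle
(143,132,55): 55²+132² = 20449 = 143² → right
1 of the 6 is obtuse.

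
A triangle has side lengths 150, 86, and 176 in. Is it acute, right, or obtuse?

Compare the square of the longest side to the sum of squares of the other two: 86² + 150² = 29896 < 30976 = 176².

obtuse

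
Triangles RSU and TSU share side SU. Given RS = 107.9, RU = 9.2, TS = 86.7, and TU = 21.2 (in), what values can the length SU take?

98.7 < SU < 107.9

From triangle RSU: |107.9 − 9.2| < SU < 107.9 + 9.2, i.e. 98.7 < SU < 117.1.
From triangle TSU: 65.5 < SU < 107.9.
Both must hold, so SU lies in the intersection.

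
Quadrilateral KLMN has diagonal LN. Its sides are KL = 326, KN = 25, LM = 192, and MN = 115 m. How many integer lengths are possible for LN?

5

From triangle KLN: 301 < LN < 351.
From triangle MLN: 77 < LN < 307.
Intersection: 301 < LN < 307, so integers 302 through 306: 5 values.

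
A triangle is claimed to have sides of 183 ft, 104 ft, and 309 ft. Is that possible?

No

The longest side is 309, but the other two sum to only 287.
287 < 309, so the triangle inequality fails.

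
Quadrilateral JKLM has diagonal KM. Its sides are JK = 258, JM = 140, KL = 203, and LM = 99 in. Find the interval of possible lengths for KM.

118 < KM < 302

From triangle JKM: |258 − 140| < KM < 258 + 140, i.e. 118 < KM < 398.
From triangle LKM: 104 < KM < 302.
Both must hold, so KM lies in the intersection.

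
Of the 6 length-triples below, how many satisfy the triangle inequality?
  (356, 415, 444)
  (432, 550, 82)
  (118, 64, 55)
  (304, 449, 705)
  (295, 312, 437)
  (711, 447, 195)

4

(356,415,444): 356+415 > 444 → valid
(82,432,550): 82+432 ≤ 550 → not valid
(55,64,118): 55+64 > 118 → valid
(304,449,705): 304+449 > 705 → valid
(295,312,437): 295+312 > 437 → valid
(195,447,711): 195+447 ≤ 711 → not valid
4 of the 6 triples form a triangle.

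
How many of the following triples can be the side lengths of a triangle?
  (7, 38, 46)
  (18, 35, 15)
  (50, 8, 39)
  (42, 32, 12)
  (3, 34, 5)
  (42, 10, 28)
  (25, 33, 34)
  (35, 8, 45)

2

(7,38,46): 7+38 ≤ 46 → not valid
(15,18,35): 15+18 ≤ 35 → not valid
(8,39,50): 8+39 ≤ 50 → not valid
(12,32,42): 12+32 > 42 → valid
(3,5,34): 3+5 ≤ 34 → not valid
(10,28,42): 10+28 ≤ 42 → not valid
(25,33,34): 25+33 > 34 → valid
(8,35,45): 8+35 ≤ 45 → not valid
2 of the 8 triples form a triangle.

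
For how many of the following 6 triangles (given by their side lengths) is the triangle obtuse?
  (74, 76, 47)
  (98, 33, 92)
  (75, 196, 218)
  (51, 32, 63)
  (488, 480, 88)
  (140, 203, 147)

3

(74,76,47): 47²+74² = 7685 > 5776 = 76² → acute
(98,33,92): 33²+92² = 9553 < 9604 = 98² → obtuse
(75,196,218): 75²+196² = 44041 < 47524 = 218² → obtuse
(51,32,63): 32²+51² = 3625 < 3969 = 63² → obtuse
(488,480,88): 88²+480² = 238144 = 488² → right
(140,203,147): 140²+147² = 41209 = 203² → right
3 of the 6 are obtuse.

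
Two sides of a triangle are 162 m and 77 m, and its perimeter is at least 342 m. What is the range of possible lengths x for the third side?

Triangle inequality alone gives 85 < x < 239.
The perimeter condition gives x ≥ 342 − 162 − 77 = 103.
Intersecting the two: 103 ≤ x < 239.

103 ≤ x < 239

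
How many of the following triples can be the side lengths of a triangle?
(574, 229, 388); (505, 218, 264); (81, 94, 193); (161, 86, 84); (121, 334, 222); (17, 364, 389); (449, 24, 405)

(229,388,574): 229+388 > 574 → valid
(218,264,505): 218+264 ≤ 505 → not valid
(81,94,193): 81+94 ≤ 193 → not valid
(84,86,161): 84+86 > 161 → valid
(121,222,334): 121+222 > 334 → valid
(17,364,389): 17+364 ≤ 389 → not valid
(24,405,449): 24+405 ≤ 449 → not valid
3 of the 7 triples form a triangle.

3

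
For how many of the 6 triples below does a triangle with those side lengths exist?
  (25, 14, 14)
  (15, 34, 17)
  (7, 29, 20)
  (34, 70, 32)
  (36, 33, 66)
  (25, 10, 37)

(14,14,25): 14+14 > 25 → valid
(15,17,34): 15+17 ≤ 34 → not valid
(7,20,29): 7+20 ≤ 29 → not valid
(32,34,70): 32+34 ≤ 70 → not valid
(33,36,66): 33+36 > 66 → valid
(10,25,37): 10+25 ≤ 37 → not valid
2 of the 6 triples form a triangle.

2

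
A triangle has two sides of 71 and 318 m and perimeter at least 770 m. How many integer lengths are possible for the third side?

Triangle inequality: 247 < x < 389. Perimeter ≥ 770 gives x ≥ 770 − 71 − 318 = 381.
So 381 ≤ x < 389; integers 381 through 388: 8 values.

8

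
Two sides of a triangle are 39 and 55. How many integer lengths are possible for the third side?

The third side lies in the open interval (16, 94).
Integers from 17 to 93 inclusive: 93 − 17 + 1 = 77.

77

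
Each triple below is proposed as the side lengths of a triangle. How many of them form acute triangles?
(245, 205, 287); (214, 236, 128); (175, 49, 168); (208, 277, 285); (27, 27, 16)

4

(245,205,287): 205²+245² = 102050 > 82369 = 287² → acute
(214,236,128): 128²+214² = 62180 > 55696 = 236² → acute
(175,49,168): 49²+168² = 30625 = 175² → right
(208,277,285): 208²+277² = 119993 > 81225 = 285² → acute
(27,27,16): 16²+27² = 985 > 729 = 27² → acute
4 of the 5 are acute.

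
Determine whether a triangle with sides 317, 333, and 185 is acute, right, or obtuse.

Compare the square of the longest side to the sum of squares of the other two: 185² + 317² = 134714 > 110889 = 333².

acute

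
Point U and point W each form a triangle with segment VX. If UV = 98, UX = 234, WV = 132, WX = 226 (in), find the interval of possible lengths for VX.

136 < VX < 332

From triangle UVX: |98 − 234| < VX < 98 + 234, i.e. 136 < VX < 332.
From triangle WVX: 94 < VX < 358.
Both must hold, so VX lies in the intersection.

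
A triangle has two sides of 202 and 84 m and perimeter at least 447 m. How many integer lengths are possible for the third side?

Triangle inequality: 118 < x < 286. Perimeter ≥ 447 gives x ≥ 447 − 202 − 84 = 161.
So 161 ≤ x < 286; integers 161 through 285: 125 values.

125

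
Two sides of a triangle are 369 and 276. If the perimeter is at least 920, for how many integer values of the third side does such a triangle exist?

Triangle inequality: 93 < x < 645. Perimeter ≥ 920 gives x ≥ 920 − 369 − 276 = 275.
So 275 ≤ x < 645; integers 275 through 644: 370 values.

370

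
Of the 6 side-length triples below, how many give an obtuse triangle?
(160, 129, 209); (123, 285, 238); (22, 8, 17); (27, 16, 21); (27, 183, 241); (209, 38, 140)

(160,129,209): 129²+160² = 42241 < 43681 = 209² → obtuse
(123,285,238): 123²+238² = 71773 < 81225 = 285² → obtuse
(22,8,17): 8²+17² = 353 < 484 = 22² → obtuse
(27,16,21): 16²+21² = 697 < 729 = 27² → obtuse
(27,183,241): 27+183 ≤ 241, not a triangle
(209,38,140): 38+140 ≤ 209, not a triangle
4 of the 6 are obtuse.

4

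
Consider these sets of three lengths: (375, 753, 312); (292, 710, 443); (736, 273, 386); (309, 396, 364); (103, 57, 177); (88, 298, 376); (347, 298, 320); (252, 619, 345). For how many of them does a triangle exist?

(312,375,753): 312+375 ≤ 753 → not valid
(292,443,710): 292+443 > 710 → valid
(273,386,736): 273+386 ≤ 736 → not valid
(309,364,396): 309+364 > 396 → valid
(57,103,177): 57+103 ≤ 177 → not valid
(88,298,376): 88+298 > 376 → valid
(298,320,347): 298+320 > 347 → valid
(252,345,619): 252+345 ≤ 619 → not valid
4 of the 8 triples form a triangle.

4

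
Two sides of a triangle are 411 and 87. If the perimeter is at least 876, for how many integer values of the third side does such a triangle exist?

Triangle inequality: 324 < x < 498. Perimeter ≥ 876 gives x ≥ 876 − 411 − 87 = 378.
So 378 ≤ x < 498; integers 378 through 497: 120 values.

120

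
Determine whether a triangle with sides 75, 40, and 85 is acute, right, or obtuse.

Compare the square of the longest side to the sum of squares of the other two: 40² + 75² = 7225 = 85².

right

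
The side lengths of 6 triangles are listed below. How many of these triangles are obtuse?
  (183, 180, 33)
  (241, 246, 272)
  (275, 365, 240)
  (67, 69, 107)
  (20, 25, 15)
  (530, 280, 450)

1

(183,180,33): 33²+180² = 33489 = 183² → right
(241,246,272): 241²+246² = 118597 > 73984 = 272² → acute
(275,365,240): 240²+275² = 133225 = 365² → right
(67,69,107): 67²+69² = 9250 < 11449 = 107² → obtuse
(20,25,15): 15²+20² = 625 = 25² → right
(530,280,450): 280²+450² = 280900 = 530² → right
1 of the 6 is obtuse.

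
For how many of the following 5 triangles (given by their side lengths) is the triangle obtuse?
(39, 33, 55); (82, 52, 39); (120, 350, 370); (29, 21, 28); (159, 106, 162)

(39,33,55): 33²+39² = 2610 < 3025 = 55² → obtuse
(82,52,39): 39²+52² = 4225 < 6724 = 82² → obtuse
(120,350,370): 120²+350² = 136900 = 370² → right
(29,21,28): 21²+28² = 1225 > 841 = 29² → acute
(159,106,162): 106²+159² = 36517 > 26244 = 162² → acute
2 of the 5 are obtuse.

2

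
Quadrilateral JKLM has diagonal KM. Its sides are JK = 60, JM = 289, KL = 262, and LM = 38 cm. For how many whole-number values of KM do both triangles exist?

70

From triangle JKM: 229 < KM < 349.
From triangle LKM: 224 < KM < 300.
Intersection: 229 < KM < 300, so integers 230 through 299: 70 values.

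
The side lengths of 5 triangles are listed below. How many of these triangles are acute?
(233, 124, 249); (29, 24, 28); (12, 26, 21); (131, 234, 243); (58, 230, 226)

4

(233,124,249): 124²+233² = 69665 > 62001 = 249² → acute
(29,24,28): 24²+28² = 1360 > 841 = 29² → acute
(12,26,21): 12²+21² = 585 < 676 = 26² → obtuse
(131,234,243): 131²+234² = 71917 > 59049 = 243² → acute
(58,230,226): 58²+226² = 54440 > 52900 = 230² → acute
4 of the 5 are acute.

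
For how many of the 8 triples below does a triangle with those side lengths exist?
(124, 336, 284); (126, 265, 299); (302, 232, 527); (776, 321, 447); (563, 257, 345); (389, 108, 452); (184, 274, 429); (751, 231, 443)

6

(124,284,336): 124+284 > 336 → valid
(126,265,299): 126+265 > 299 → valid
(232,302,527): 232+302 > 527 → valid
(321,447,776): 321+447 ≤ 776 → not valid
(257,345,563): 257+345 > 563 → valid
(108,389,452): 108+389 > 452 → valid
(184,274,429): 184+274 > 429 → valid
(231,443,751): 231+443 ≤ 751 → not valid
6 of the 8 triples form a triangle.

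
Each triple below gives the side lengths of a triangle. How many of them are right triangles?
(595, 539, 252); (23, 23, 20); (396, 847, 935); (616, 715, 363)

(595,539,252): 252²+539² = 354025 = 595² → right
(23,23,20): 20²+23² = 929 > 529 = 23² → acute
(396,847,935): 396²+847² = 874225 = 935² → right
(616,715,363): 363²+616² = 511225 = 715² → right
3 of the 4 are right.

3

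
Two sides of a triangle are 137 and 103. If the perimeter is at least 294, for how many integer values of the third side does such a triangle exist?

186

Triangle inequality: 34 < x < 240. Perimeter ≥ 294 gives x ≥ 294 − 137 − 103 = 54.
So 54 ≤ x < 240; integers 54 through 239: 186 values.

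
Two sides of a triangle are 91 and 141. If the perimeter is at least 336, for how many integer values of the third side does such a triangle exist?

Triangle inequality: 50 < x < 232. Perimeter ≥ 336 gives x ≥ 336 − 91 − 141 = 104.
So 104 ≤ x < 232; integers 104 through 231: 128 values.

128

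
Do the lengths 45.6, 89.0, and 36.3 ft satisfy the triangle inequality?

No

The longest side is 89.0, but the other two sum to only 81.9.
81.9 < 89.0, so the triangle inequality fails.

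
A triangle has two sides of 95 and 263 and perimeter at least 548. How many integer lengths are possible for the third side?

168

Triangle inequality: 168 < x < 358. Perimeter ≥ 548 gives x ≥ 548 − 95 − 263 = 190.
So 190 ≤ x < 358; integers 190 through 357: 168 values.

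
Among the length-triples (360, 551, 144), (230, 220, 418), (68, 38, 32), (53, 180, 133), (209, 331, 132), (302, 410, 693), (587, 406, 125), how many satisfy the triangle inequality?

5

(144,360,551): 144+360 ≤ 551 → not valid
(220,230,418): 220+230 > 418 → valid
(32,38,68): 32+38 > 68 → valid
(53,133,180): 53+133 > 180 → valid
(132,209,331): 132+209 > 331 → valid
(302,410,693): 302+410 > 693 → valid
(125,406,587): 125+406 ≤ 587 → not valid
5 of the 7 triples form a triangle.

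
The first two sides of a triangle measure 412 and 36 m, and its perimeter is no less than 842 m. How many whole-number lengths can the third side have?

Triangle inequality: 376 < x < 448. Perimeter ≥ 842 gives x ≥ 842 − 412 − 36 = 394.
So 394 ≤ x < 448; integers 394 through 447: 54 values.

54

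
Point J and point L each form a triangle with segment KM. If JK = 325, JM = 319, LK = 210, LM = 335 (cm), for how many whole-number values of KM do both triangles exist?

419

From triangle JKM: 6 < KM < 644.
From triangle LKM: 125 < KM < 545.
Intersection: 125 < KM < 545, so integers 126 through 544: 419 values.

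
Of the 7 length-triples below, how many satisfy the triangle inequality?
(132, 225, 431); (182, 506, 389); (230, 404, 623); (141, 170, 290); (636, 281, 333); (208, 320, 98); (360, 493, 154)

(132,225,431): 132+225 ≤ 431 → not valid
(182,389,506): 182+389 > 506 → valid
(230,404,623): 230+404 > 623 → valid
(141,170,290): 141+170 > 290 → valid
(281,333,636): 281+333 ≤ 636 → not valid
(98,208,320): 98+208 ≤ 320 → not valid
(154,360,493): 154+360 > 493 → valid
4 of the 7 triples form a triangle.

4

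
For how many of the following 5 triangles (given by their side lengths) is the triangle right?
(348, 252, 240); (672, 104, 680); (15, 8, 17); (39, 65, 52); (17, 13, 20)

4

(348,252,240): 240²+252² = 121104 = 348² → right
(672,104,680): 104²+672² = 462400 = 680² → right
(15,8,17): 8²+15² = 289 = 17² → right
(39,65,52): 39²+52² = 4225 = 65² → right
(17,13,20): 13²+17² = 458 > 400 = 20² → acute
4 of the 5 are right.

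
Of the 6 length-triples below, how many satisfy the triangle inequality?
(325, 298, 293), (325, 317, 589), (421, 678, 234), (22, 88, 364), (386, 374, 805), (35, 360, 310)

(293,298,325): 293+298 > 325 → valid
(317,325,589): 317+325 > 589 → valid
(234,421,678): 234+421 ≤ 678 → not valid
(22,88,364): 22+88 ≤ 364 → not valid
(374,386,805): 374+386 ≤ 805 → not valid
(35,310,360): 35+310 ≤ 360 → not valid
2 of the 6 triples form a triangle.

2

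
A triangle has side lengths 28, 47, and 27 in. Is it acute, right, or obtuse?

Compare the square of the longest side to the sum of squares of the other two: 27² + 28² = 1513 < 2209 = 47².

obtuse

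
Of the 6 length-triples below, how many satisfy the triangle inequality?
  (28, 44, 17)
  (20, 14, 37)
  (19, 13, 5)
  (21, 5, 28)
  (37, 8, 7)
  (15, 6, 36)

(17,28,44): 17+28 > 44 → valid
(14,20,37): 14+20 ≤ 37 → not valid
(5,13,19): 5+13 ≤ 19 → not valid
(5,21,28): 5+21 ≤ 28 → not valid
(7,8,37): 7+8 ≤ 37 → not valid
(6,15,36): 6+15 ≤ 36 → not valid
1 of the 6 triples forms a triangle.

1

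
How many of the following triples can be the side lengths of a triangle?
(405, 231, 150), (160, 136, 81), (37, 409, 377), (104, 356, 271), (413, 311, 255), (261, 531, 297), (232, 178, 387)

6

(150,231,405): 150+231 ≤ 405 → not valid
(81,136,160): 81+136 > 160 → valid
(37,377,409): 37+377 > 409 → valid
(104,271,356): 104+271 > 356 → valid
(255,311,413): 255+311 > 413 → valid
(261,297,531): 261+297 > 531 → valid
(178,232,387): 178+232 > 387 → valid
6 of the 7 triples form a triangle.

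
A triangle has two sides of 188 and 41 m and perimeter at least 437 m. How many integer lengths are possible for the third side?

21

Triangle inequality: 147 < x < 229. Perimeter ≥ 437 gives x ≥ 437 − 188 − 41 = 208.
So 208 ≤ x < 229; integers 208 through 228: 21 values.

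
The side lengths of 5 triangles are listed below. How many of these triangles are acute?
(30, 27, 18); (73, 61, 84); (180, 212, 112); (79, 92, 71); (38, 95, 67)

3

(30,27,18): 18²+27² = 1053 > 900 = 30² → acute
(73,61,84): 61²+73² = 9050 > 7056 = 84² → acute
(180,212,112): 112²+180² = 44944 = 212² → right
(79,92,71): 71²+79² = 11282 > 8464 = 92² → acute
(38,95,67): 38²+67² = 5933 < 9025 = 95² → obtuse
3 of the 5 are acute.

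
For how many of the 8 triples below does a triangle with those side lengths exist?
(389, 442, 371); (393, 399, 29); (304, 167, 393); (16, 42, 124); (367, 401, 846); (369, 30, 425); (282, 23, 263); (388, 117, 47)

(371,389,442): 371+389 > 442 → valid
(29,393,399): 29+393 > 399 → valid
(167,304,393): 167+304 > 393 → valid
(16,42,124): 16+42 ≤ 124 → not valid
(367,401,846): 367+401 ≤ 846 → not valid
(30,369,425): 30+369 ≤ 425 → not valid
(23,263,282): 23+263 > 282 → valid
(47,117,388): 47+117 ≤ 388 → not valid
4 of the 8 triples form a triangle.

4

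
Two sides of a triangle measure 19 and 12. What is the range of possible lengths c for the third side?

By the triangle inequality, c must be less than 19 + 12 = 31 and greater than |19 − 12| = 7.

7 < c < 31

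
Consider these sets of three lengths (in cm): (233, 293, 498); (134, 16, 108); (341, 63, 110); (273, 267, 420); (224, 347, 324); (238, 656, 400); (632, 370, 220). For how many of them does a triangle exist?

(233,293,498): 233+293 > 498 → valid
(16,108,134): 16+108 ≤ 134 → not valid
(63,110,341): 63+110 ≤ 341 → not valid
(267,273,420): 267+273 > 420 → valid
(224,324,347): 224+324 > 347 → valid
(238,400,656): 238+400 ≤ 656 → not valid
(220,370,632): 220+370 ≤ 632 → not valid
3 of the 7 triples form a triangle.

3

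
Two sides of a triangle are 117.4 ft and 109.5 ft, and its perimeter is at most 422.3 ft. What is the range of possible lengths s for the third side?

Triangle inequality alone gives 7.9 < s < 226.9.
The perimeter condition gives s ≤ 422.3 − 117.4 − 109.5 = 195.4.
Intersecting the two: 7.9 < s ≤ 195.4.

7.9 < s ≤ 195.4 ft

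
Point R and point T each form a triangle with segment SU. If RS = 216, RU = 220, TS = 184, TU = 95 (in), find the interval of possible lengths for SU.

89 < SU < 279

From triangle RSU: |216 − 220| < SU < 216 + 220, i.e. 4 < SU < 436.
From triangle TSU: 89 < SU < 279.
Both must hold, so SU lies in the intersection.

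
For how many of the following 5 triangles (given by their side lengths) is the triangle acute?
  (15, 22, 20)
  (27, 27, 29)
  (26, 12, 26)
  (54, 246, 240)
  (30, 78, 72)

3

(15,22,20): 15²+20² = 625 > 484 = 22² → acute
(27,27,29): 27²+27² = 1458 > 841 = 29² → acute
(26,12,26): 12²+26² = 820 > 676 = 26² → acute
(54,246,240): 54²+240² = 60516 = 246² → right
(30,78,72): 30²+72² = 6084 = 78² → right
3 of the 5 are acute.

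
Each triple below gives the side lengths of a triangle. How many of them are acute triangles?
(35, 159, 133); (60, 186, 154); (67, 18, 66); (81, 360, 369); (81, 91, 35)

1

(35,159,133): 35²+133² = 18914 < 25281 = 159² → obtuse
(60,186,154): 60²+154² = 27316 < 34596 = 186² → obtuse
(67,18,66): 18²+66² = 4680 > 4489 = 67² → acute
(81,360,369): 81²+360² = 136161 = 369² → right
(81,91,35): 35²+81² = 7786 < 8281 = 91² → obtuse
1 of the 5 is acute.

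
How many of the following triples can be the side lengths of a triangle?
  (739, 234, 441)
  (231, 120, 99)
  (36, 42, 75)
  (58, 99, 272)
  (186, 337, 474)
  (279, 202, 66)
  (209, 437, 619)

3

(234,441,739): 234+441 ≤ 739 → not valid
(99,120,231): 99+120 ≤ 231 → not valid
(36,42,75): 36+42 > 75 → valid
(58,99,272): 58+99 ≤ 272 → not valid
(186,337,474): 186+337 > 474 → valid
(66,202,279): 66+202 ≤ 279 → not valid
(209,437,619): 209+437 > 619 → valid
3 of the 7 triples form a triangle.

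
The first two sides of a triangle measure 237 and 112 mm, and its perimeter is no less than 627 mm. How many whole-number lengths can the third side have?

71

Triangle inequality: 125 < x < 349. Perimeter ≥ 627 gives x ≥ 627 − 237 − 112 = 278.
So 278 ≤ x < 349; integers 278 through 348: 71 values.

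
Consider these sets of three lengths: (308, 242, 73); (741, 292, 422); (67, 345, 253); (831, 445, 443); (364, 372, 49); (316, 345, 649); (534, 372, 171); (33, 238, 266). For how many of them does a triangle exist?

6

(73,242,308): 73+242 > 308 → valid
(292,422,741): 292+422 ≤ 741 → not valid
(67,253,345): 67+253 ≤ 345 → not valid
(443,445,831): 443+445 > 831 → valid
(49,364,372): 49+364 > 372 → valid
(316,345,649): 316+345 > 649 → valid
(171,372,534): 171+372 > 534 → valid
(33,238,266): 33+238 > 266 → valid
6 of the 8 triples form a triangle.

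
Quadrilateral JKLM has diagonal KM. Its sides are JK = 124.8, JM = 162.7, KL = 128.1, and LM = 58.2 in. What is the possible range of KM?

69.9 < KM < 186.3

From triangle JKM: |124.8 − 162.7| < KM < 124.8 + 162.7, i.e. 37.9 < KM < 287.5.
From triangle LKM: 69.9 < KM < 186.3.
Both must hold, so KM lies in the intersection.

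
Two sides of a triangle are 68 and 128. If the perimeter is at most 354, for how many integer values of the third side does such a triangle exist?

98

Triangle inequality: 60 < x < 196. Perimeter ≤ 354 gives x ≤ 354 − 68 − 128 = 158.
So 60 < x ≤ 158; integers 61 through 158: 98 values.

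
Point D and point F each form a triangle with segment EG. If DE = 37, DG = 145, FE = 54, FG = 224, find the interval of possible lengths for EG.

170 < EG < 182

From triangle DEG: |37 − 145| < EG < 37 + 145, i.e. 108 < EG < 182.
From triangle FEG: 170 < EG < 278.
Both must hold, so EG lies in the intersection.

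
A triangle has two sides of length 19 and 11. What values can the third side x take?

8 < x < 30

By the triangle inequality, x must be less than 19 + 11 = 30 and greater than |19 − 11| = 8.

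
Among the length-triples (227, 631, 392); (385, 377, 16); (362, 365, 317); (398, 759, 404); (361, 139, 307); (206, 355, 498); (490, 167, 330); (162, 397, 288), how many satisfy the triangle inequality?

(227,392,631): 227+392 ≤ 631 → not valid
(16,377,385): 16+377 > 385 → valid
(317,362,365): 317+362 > 365 → valid
(398,404,759): 398+404 > 759 → valid
(139,307,361): 139+307 > 361 → valid
(206,355,498): 206+355 > 498 → valid
(167,330,490): 167+330 > 490 → valid
(162,288,397): 162+288 > 397 → valid
7 of the 8 triples form a triangle.

7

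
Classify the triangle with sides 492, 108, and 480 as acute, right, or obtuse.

Compare the square of the longest side to the sum of squares of the other two: 108² + 480² = 242064 = 492².

right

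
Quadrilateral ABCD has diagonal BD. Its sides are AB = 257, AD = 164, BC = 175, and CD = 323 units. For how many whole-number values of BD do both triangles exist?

From triangle ABD: 93 < BD < 421.
From triangle CBD: 148 < BD < 498.
Intersection: 148 < BD < 421, so integers 149 through 420: 272 values.

272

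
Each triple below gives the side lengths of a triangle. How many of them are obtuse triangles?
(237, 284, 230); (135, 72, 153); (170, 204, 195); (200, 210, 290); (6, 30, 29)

(237,284,230): 230²+237² = 109069 > 80656 = 284² → acute
(135,72,153): 72²+135² = 23409 = 153² → right
(170,204,195): 170²+195² = 66925 > 41616 = 204² → acute
(200,210,290): 200²+210² = 84100 = 290² → right
(6,30,29): 6²+29² = 877 < 900 = 30² → obtuse
1 of the 5 is obtuse.

1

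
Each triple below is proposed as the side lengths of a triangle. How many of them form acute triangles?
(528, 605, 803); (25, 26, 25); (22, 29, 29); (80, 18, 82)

(528,605,803): 528²+605² = 644809 = 803² → right
(25,26,25): 25²+25² = 1250 > 676 = 26² → acute
(22,29,29): 22²+29² = 1325 > 841 = 29² → acute
(80,18,82): 18²+80² = 6724 = 82² → right
2 of the 4 are acute.

2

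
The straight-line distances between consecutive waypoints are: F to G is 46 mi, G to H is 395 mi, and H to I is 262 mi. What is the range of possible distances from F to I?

The maximum is all hops collinear in one direction: 46 + 395 + 262 = 703.
The longest hop is 395; the others sum to 308. Folding the others back against it leaves at least 395 − 308 = 87.

87 ≤ FI ≤ 703 mi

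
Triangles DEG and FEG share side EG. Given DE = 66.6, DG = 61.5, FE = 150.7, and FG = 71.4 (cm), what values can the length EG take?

From triangle DEG: |66.6 − 61.5| < EG < 66.6 + 61.5, i.e. 5.1 < EG < 128.1.
From triangle FEG: 79.3 < EG < 222.1.
Both must hold, so EG lies in the intersection.

79.3 < EG < 128.1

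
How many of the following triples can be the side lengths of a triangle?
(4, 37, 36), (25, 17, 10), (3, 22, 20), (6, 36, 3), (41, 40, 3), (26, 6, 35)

(4,36,37): 4+36 > 37 → valid
(10,17,25): 10+17 > 25 → valid
(3,20,22): 3+20 > 22 → valid
(3,6,36): 3+6 ≤ 36 → not valid
(3,40,41): 3+40 > 41 → valid
(6,26,35): 6+26 ≤ 35 → not valid
4 of the 6 triples form a triangle.

4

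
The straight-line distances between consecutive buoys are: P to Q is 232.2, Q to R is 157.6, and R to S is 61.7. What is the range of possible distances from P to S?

The maximum is all hops collinear in one direction: 232.2 + 157.6 + 61.7 = 451.5.
The longest hop is 232.2; the others sum to 219.3. Folding the others back against it leaves at least 232.2 − 219.3 = 12.9.

12.9 ≤ PS ≤ 451.5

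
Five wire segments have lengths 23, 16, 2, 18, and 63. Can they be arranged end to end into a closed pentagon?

For a pentagon, each side must be shorter than the sum of the others.
Here the longest side is 63, but the remaining 4 sides sum to only 59.

No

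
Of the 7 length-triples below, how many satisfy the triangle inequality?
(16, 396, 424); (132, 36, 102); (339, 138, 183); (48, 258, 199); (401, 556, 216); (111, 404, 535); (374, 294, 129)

(16,396,424): 16+396 ≤ 424 → not valid
(36,102,132): 36+102 > 132 → valid
(138,183,339): 138+183 ≤ 339 → not valid
(48,199,258): 48+199 ≤ 258 → not valid
(216,401,556): 216+401 > 556 → valid
(111,404,535): 111+404 ≤ 535 → not valid
(129,294,374): 129+294 > 374 → valid
3 of the 7 triples form a triangle.

3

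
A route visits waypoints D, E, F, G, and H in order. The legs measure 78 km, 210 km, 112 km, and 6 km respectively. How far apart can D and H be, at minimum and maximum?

14 ≤ DH ≤ 406 km

The maximum is all hops collinear in one direction: 78 + 210 + 112 + 6 = 406.
The longest hop is 210; the others sum to 196. Folding the others back against it leaves at least 210 − 196 = 14.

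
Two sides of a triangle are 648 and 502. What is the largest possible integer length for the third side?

The third side must be strictly less than 648 + 502 = 1150.
The largest integer below 1150 is 1149.

1149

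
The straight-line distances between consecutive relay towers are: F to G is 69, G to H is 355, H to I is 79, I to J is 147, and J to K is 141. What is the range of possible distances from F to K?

0 ≤ FK ≤ 791

The maximum is all hops collinear in one direction: 69 + 355 + 79 + 147 + 141 = 791.
The longest hop is 355; the others sum to 436. Since 355 ≤ 436, the path can fold back on itself completely, so the minimum distance is 0.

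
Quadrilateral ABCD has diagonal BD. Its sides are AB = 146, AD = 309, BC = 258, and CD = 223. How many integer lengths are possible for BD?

From triangle ABD: 163 < BD < 455.
From triangle CBD: 35 < BD < 481.
Intersection: 163 < BD < 455, so integers 164 through 454: 291 values.

291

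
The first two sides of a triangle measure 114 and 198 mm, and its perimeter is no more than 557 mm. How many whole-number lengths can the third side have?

161

Triangle inequality: 84 < x < 312. Perimeter ≤ 557 gives x ≤ 557 − 114 − 198 = 245.
So 84 < x ≤ 245; integers 85 through 245: 161 values.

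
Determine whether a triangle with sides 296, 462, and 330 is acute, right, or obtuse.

obtuse

Compare the square of the longest side to the sum of squares of the other two: 296² + 330² = 196516 < 213444 = 462².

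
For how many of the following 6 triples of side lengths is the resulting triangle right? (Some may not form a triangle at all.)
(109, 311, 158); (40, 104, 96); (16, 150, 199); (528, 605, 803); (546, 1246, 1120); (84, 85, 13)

4

(109,311,158): 109+158 ≤ 311, not a triangle
(40,104,96): 40²+96² = 10816 = 104² → right
(16,150,199): 16+150 ≤ 199, not a triangle
(528,605,803): 528²+605² = 644809 = 803² → right
(546,1246,1120): 546²+1120² = 1552516 = 1246² → right
(84,85,13): 13²+84² = 7225 = 85² → right
4 of the 6 are right.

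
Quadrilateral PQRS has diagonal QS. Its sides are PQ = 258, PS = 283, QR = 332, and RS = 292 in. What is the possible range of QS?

40 < QS < 541

From triangle PQS: |258 − 283| < QS < 258 + 283, i.e. 25 < QS < 541.
From triangle RQS: 40 < QS < 624.
Both must hold, so QS lies in the intersection.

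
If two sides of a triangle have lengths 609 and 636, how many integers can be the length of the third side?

1217

The third side lies in the open interval (27, 1245).
Integers from 28 to 1244 inclusive: 1244 − 28 + 1 = 1217.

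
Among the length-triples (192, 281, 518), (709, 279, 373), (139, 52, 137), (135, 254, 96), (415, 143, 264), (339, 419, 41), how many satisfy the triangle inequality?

(192,281,518): 192+281 ≤ 518 → not valid
(279,373,709): 279+373 ≤ 709 → not valid
(52,137,139): 52+137 > 139 → valid
(96,135,254): 96+135 ≤ 254 → not valid
(143,264,415): 143+264 ≤ 415 → not valid
(41,339,419): 41+339 ≤ 419 → not valid
1 of the 6 triples forms a triangle.

1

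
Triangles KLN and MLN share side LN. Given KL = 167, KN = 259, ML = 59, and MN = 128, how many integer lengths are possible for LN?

From triangle KLN: 92 < LN < 426.
From triangle MLN: 69 < LN < 187.
Intersection: 92 < LN < 187, so integers 93 through 186: 94 values.

94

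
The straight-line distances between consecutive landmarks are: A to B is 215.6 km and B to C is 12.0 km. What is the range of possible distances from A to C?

203.6 ≤ AC ≤ 227.6 km

By the triangle inequality, |215.6 − 12.0| ≤ AC ≤ 215.6 + 12.0.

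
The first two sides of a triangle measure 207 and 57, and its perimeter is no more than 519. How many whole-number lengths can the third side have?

Triangle inequality: 150 < x < 264. Perimeter ≤ 519 gives x ≤ 519 − 207 − 57 = 255.
So 150 < x ≤ 255; integers 151 through 255: 105 values.

105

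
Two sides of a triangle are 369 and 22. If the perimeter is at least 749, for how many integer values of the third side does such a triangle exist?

Triangle inequality: 347 < x < 391. Perimeter ≥ 749 gives x ≥ 749 − 369 − 22 = 358.
So 358 ≤ x < 391; integers 358 through 390: 33 values.

33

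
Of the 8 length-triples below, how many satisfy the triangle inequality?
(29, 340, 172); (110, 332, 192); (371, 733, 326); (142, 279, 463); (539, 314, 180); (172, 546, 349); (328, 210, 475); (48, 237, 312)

1

(29,172,340): 29+172 ≤ 340 → not valid
(110,192,332): 110+192 ≤ 332 → not valid
(326,371,733): 326+371 ≤ 733 → not valid
(142,279,463): 142+279 ≤ 463 → not valid
(180,314,539): 180+314 ≤ 539 → not valid
(172,349,546): 172+349 ≤ 546 → not valid
(210,328,475): 210+328 > 475 → valid
(48,237,312): 48+237 ≤ 312 → not valid
1 of the 8 triples forms a triangle.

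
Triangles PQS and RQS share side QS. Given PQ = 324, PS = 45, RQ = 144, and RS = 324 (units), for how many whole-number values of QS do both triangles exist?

89

From triangle PQS: 279 < QS < 369.
From triangle RQS: 180 < QS < 468.
Intersection: 279 < QS < 369, so integers 280 through 368: 89 values.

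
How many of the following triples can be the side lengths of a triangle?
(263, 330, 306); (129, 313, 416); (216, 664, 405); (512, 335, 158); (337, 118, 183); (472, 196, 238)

2

(263,306,330): 263+306 > 330 → valid
(129,313,416): 129+313 > 416 → valid
(216,405,664): 216+405 ≤ 664 → not valid
(158,335,512): 158+335 ≤ 512 → not valid
(118,183,337): 118+183 ≤ 337 → not valid
(196,238,472): 196+238 ≤ 472 → not valid
2 of the 6 triples form a triangle.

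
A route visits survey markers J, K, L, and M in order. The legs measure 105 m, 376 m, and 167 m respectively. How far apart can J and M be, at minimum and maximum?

The maximum is all hops collinear in one direction: 105 + 376 + 167 = 648.
The longest hop is 376; the others sum to 272. Folding the others back against it leaves at least 376 − 272 = 104.

104 ≤ JM ≤ 648 m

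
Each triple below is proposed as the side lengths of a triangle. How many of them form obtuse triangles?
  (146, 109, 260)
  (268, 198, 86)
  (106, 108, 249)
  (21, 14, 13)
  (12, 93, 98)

(146,109,260): 109+146 ≤ 260, not a triangle
(268,198,86): 86²+198² = 46600 < 71824 = 268² → obtuse
(106,108,249): 106+108 ≤ 249, not a triangle
(21,14,13): 13²+14² = 365 < 441 = 21² → obtuse
(12,93,98): 12²+93² = 8793 < 9604 = 98² → obtuse
3 of the 5 are obtuse.

3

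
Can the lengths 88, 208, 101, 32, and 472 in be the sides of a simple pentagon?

No

For a pentagon, each side must be shorter than the sum of the others.
Here the longest side is 472, but the remaining 4 sides sum to only 429.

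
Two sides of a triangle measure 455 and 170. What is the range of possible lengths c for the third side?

By the triangle inequality, c must be less than 455 + 170 = 625 and greater than |455 − 170| = 285.

285 < c < 625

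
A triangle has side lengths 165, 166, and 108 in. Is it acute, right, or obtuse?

acute

Compare the square of the longest side to the sum of squares of the other two: 108² + 165² = 38889 > 27556 = 166².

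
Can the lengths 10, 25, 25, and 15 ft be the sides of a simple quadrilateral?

Yes

A quadrilateral exists iff every side is shorter than the sum of the others — equivalently, the longest side is less than the sum of the rest.
Longest side 25 < 50 (sum of the remaining 3), so yes.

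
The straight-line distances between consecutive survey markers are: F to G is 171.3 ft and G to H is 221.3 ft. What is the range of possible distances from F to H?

50.0 ≤ FH ≤ 392.6 ft

By the triangle inequality, |171.3 − 221.3| ≤ FH ≤ 171.3 + 221.3.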